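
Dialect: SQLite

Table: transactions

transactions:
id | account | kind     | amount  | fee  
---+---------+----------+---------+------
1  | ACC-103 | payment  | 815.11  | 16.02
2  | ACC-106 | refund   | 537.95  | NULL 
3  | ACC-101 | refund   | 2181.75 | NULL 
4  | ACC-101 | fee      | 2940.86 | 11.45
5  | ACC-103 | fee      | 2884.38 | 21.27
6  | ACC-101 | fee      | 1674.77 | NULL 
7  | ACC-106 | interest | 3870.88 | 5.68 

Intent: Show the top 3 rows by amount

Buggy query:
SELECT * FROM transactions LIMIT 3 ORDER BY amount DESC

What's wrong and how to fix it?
Bug: ORDER BY cannot follow LIMIT; LIMIT is the final clause

Fix: Swap the clauses: ORDER BY first, then LIMIT

Corrected query:
SELECT * FROM transactions ORDER BY amount DESC LIMIT 3

Result:
id | account | kind     | amount  | fee  
---+---------+----------+---------+------
7  | ACC-106 | interest | 3870.88 | 5.68 
4  | ACC-101 | fee      | 2940.86 | 11.45
5  | ACC-103 | fee      | 2884.38 | 21.27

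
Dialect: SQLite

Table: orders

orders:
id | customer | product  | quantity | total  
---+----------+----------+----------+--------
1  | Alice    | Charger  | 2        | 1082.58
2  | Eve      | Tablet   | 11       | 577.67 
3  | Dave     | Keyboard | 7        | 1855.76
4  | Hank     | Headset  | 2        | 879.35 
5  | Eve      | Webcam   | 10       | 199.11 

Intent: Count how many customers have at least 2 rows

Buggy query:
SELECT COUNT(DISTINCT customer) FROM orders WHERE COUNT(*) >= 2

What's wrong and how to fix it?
Bug: WHERE filters individual rows, not groups, so a group-level COUNT is invalid there

Fix: Group first with HAVING COUNT(*) >= 2, then COUNT the resulting groups

Corrected query:
SELECT COUNT(*) FROM (SELECT customer FROM orders GROUP BY customer HAVING COUNT(*) >= 2)

Result:
COUNT(*)
--------
1       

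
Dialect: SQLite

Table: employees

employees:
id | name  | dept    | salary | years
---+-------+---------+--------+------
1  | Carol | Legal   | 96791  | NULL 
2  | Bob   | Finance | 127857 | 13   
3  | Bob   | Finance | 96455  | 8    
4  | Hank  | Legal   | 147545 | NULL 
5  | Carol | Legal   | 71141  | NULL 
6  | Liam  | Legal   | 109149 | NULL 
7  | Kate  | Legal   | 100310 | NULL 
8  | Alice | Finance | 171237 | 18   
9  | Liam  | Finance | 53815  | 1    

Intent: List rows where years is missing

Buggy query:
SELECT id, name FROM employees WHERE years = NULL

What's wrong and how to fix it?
Bug: '= NULL' is always unknown in SQL three-valued logic, so no rows match

Fix: Use IS NULL to test for NULL

Corrected query:
SELECT id, name FROM employees WHERE years IS NULL

Result:
id | name 
---+------
1  | Carol
4  | Hank 
5  | Carol
6  | Liam 
7  | Kate 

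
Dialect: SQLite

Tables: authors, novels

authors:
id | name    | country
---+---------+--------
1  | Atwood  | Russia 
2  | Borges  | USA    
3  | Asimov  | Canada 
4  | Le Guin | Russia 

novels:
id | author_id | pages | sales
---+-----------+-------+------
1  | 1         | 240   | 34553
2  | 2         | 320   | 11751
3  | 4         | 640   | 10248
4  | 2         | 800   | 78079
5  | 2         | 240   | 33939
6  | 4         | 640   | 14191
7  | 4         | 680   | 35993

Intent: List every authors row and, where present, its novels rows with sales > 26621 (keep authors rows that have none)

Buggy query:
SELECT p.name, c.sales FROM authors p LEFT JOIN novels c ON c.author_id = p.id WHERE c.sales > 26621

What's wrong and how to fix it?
Bug: A WHERE condition on the right-hand table after LEFT JOIN drops unmatched parents

Fix: Put 'c.sales > 26621' in the JOIN's ON clause instead of WHERE

Corrected query:
SELECT p.name, c.sales FROM authors p LEFT JOIN novels c ON c.author_id = p.id AND c.sales > 26621

Result:
name    | sales
--------+------
Atwood  | 34553
Borges  | 33939
Borges  | 78079
Asimov  | NULL 
Le Guin | 35993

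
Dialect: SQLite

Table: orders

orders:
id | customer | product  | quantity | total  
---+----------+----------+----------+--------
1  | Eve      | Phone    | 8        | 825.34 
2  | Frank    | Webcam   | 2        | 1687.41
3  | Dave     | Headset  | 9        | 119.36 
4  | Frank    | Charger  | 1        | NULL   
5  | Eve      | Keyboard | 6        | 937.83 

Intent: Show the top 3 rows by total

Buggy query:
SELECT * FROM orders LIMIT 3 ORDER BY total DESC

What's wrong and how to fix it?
Bug: LIMIT must come after ORDER BY

Fix: Swap the clauses: ORDER BY first, then LIMIT

Corrected query:
SELECT * FROM orders ORDER BY total DESC LIMIT 3

Result:
id | customer | product  | quantity | total  
---+----------+----------+----------+--------
2  | Frank    | Webcam   | 2        | 1687.41
5  | Eve      | Keyboard | 6        | 937.83 
1  | Eve      | Phone    | 8        | 825.34 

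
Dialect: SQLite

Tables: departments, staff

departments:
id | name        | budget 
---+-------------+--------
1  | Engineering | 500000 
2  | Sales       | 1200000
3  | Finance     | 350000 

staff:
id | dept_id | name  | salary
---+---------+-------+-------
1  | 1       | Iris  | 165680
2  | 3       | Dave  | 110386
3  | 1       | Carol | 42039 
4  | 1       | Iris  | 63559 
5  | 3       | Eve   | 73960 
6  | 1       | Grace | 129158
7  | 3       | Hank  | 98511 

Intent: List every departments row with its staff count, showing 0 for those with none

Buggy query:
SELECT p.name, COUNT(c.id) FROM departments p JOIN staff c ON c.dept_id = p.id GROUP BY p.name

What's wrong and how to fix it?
Bug: INNER JOIN drops departments rows that have no matching staff rows

Fix: Switch to LEFT JOIN to retain unmatched parent rows

Corrected query:
SELECT p.name, COUNT(c.id) FROM departments p LEFT JOIN staff c ON c.dept_id = p.id GROUP BY p.name

Result:
name        | COUNT(c.id)
------------+------------
Engineering | 4          
Finance     | 3          
Sales       | 0          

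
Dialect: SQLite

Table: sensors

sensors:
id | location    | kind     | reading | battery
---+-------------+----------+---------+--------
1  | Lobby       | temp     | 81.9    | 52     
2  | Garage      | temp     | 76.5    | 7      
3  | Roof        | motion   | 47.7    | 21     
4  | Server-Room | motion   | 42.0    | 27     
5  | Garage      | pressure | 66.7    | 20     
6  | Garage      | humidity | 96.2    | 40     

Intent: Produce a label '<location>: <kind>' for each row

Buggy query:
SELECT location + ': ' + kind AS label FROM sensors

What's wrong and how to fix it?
Bug: SQLite uses || for string concatenation; + coerces text to numbers (yielding 0)

Fix: Replace + with || to concatenate text

Corrected query:
SELECT location || ': ' || kind AS label FROM sensors

Result:
label              
-------------------
Lobby: temp        
Garage: temp       
Roof: motion       
Server-Room: motion
Garage: pressure   
Garage: humidity   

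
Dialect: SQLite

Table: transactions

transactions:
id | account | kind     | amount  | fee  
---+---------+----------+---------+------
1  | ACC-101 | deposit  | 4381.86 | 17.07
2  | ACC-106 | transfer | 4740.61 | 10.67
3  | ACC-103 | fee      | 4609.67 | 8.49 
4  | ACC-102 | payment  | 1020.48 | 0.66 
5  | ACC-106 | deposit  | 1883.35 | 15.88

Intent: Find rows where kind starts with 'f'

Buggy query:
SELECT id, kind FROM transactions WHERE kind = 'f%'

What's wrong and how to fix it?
Bug: '=' compares the literal string including the % character; pattern matching needs LIKE

Fix: Use LIKE for wildcard pattern matching

Corrected query:
SELECT id, kind FROM transactions WHERE kind LIKE 'f%'

Result:
id | kind
---+-----
3  | fee 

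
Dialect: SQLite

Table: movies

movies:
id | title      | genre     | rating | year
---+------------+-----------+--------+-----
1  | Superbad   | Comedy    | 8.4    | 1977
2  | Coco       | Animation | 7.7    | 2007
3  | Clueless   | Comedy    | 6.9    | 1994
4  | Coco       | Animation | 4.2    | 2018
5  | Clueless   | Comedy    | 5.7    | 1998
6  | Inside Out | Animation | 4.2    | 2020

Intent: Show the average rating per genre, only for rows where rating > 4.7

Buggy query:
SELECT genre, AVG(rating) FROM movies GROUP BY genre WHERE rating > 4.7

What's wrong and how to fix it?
Bug: WHERE cannot follow GROUP BY

Fix: Place WHERE between FROM and GROUP BY

Corrected query:
SELECT genre, AVG(rating) FROM movies WHERE rating > 4.7 GROUP BY genre

Result:
genre     | AVG(rating)
----------+------------
Animation | 7.7        
Comedy    | 7          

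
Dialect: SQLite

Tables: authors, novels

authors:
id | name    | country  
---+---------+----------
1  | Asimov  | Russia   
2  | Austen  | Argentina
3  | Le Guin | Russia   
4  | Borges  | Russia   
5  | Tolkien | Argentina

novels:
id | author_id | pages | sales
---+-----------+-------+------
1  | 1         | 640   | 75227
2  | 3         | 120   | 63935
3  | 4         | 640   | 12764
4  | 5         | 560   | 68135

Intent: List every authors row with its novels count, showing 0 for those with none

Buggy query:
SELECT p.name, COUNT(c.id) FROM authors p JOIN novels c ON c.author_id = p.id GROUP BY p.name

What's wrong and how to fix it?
Bug: An inner join excludes parents with zero children

Fix: Use LEFT JOIN so parents without children still appear (COUNT(c.id) gives 0)

Corrected query:
SELECT p.name, COUNT(c.id) FROM authors p LEFT JOIN novels c ON c.author_id = p.id GROUP BY p.name

Result:
name    | COUNT(c.id)
--------+------------
Asimov  | 1          
Austen  | 0          
Borges  | 1          
Le Guin | 1          
Tolkien | 1          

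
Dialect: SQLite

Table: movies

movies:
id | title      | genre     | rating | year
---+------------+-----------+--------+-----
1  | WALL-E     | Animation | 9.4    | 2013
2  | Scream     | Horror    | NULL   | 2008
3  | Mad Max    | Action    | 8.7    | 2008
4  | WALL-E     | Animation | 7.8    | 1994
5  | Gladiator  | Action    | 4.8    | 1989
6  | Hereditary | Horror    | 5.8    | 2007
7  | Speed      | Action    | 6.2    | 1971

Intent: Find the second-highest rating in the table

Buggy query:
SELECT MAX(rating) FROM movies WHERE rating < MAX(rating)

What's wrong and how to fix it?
Bug: MAX(rating) on the right of the comparison is an aggregate-in-WHERE error

Fix: Compute the overall MAX in a subquery, then take MAX of rows below it

Corrected query:
SELECT MAX(rating) FROM movies WHERE rating < (SELECT MAX(rating) FROM movies)

Result:
MAX(rating)
-----------
8.7        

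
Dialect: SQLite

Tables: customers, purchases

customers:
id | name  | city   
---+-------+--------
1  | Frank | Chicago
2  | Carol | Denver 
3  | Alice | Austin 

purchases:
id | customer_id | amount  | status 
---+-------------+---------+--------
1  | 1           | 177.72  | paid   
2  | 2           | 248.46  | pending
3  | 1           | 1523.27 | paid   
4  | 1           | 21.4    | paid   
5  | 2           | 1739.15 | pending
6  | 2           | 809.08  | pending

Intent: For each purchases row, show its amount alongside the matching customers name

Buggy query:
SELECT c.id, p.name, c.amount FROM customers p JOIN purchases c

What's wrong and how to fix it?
Bug: Missing join condition: each purchases row is matched to all customers rows instead of just its own

Fix: Specify the join condition linking the foreign key to the parent id

Corrected query:
SELECT c.id, p.name, c.amount FROM customers p JOIN purchases c ON c.customer_id = p.id

Result:
id | name  | amount 
---+-------+--------
1  | Frank | 177.72 
2  | Carol | 248.46 
3  | Frank | 1523.27
4  | Frank | 21.4   
5  | Carol | 1739.15
6  | Carol | 809.08 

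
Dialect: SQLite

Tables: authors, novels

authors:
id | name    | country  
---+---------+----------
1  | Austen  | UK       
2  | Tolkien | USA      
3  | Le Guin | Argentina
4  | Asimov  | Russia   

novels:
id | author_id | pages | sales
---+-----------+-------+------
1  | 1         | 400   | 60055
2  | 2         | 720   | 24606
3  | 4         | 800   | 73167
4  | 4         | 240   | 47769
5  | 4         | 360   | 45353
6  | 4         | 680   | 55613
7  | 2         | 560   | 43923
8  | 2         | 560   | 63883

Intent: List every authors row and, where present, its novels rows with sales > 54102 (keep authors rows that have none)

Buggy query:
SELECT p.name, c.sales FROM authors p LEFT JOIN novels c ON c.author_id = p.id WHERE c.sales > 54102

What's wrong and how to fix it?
Bug: A WHERE condition on the right-hand table after LEFT JOIN drops unmatched parents

Fix: Move the right-table condition into the ON clause so unmatched parents are kept

Corrected query:
SELECT p.name, c.sales FROM authors p LEFT JOIN novels c ON c.author_id = p.id AND c.sales > 54102

Result:
name    | sales
--------+------
Austen  | 60055
Tolkien | 63883
Le Guin | NULL 
Asimov  | 55613
Asimov  | 73167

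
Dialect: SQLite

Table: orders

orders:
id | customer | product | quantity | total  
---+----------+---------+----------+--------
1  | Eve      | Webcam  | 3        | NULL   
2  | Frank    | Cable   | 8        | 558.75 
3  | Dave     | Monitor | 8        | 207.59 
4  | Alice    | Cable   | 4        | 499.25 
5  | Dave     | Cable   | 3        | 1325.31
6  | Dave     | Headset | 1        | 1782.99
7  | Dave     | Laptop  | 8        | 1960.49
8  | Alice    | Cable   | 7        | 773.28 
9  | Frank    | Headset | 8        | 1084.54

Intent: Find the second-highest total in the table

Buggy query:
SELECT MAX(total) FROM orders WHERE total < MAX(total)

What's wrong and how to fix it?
Bug: The inner MAX is an aggregate inside WHERE, which is not allowed

Fix: Put the inner MAX in a scalar subquery

Corrected query:
SELECT MAX(total) FROM orders WHERE total < (SELECT MAX(total) FROM orders)

Result:
MAX(total)
----------
1782.99   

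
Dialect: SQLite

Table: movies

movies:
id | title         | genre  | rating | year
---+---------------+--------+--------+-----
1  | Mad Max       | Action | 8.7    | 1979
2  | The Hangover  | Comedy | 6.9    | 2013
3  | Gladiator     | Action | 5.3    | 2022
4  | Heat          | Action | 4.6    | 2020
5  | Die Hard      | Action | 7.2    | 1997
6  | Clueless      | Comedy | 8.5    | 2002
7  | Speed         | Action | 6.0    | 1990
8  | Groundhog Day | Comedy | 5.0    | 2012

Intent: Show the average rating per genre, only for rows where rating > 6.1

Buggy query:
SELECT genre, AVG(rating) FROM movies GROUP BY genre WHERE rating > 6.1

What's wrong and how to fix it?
Bug: Row-level WHERE must come before GROUP BY in the clause order

Fix: Move the WHERE clause before GROUP BY

Corrected query:
SELECT genre, AVG(rating) FROM movies WHERE rating > 6.1 GROUP BY genre

Result:
genre  | AVG(rating)
-------+------------
Action | 7.95       
Comedy | 7.7        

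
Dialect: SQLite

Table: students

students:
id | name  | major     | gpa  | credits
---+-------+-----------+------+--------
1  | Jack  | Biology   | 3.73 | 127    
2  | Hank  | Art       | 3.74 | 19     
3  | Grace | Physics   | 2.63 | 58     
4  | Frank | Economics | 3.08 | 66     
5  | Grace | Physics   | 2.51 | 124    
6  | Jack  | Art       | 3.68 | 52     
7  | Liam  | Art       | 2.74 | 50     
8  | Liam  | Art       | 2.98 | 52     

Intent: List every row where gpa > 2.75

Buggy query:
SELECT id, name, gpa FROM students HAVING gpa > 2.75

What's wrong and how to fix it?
Bug: This is a non-aggregate query (no GROUP BY, no aggregates), so in SQLite the HAVING clause is invalid here; a row-level condition belongs in WHERE

Fix: Use WHERE for row-level filtering

Corrected query:
SELECT id, name, gpa FROM students WHERE gpa > 2.75

Result:
id | name  | gpa 
---+-------+-----
1  | Jack  | 3.73
2  | Hank  | 3.74
4  | Frank | 3.08
6  | Jack  | 3.68
8  | Liam  | 2.98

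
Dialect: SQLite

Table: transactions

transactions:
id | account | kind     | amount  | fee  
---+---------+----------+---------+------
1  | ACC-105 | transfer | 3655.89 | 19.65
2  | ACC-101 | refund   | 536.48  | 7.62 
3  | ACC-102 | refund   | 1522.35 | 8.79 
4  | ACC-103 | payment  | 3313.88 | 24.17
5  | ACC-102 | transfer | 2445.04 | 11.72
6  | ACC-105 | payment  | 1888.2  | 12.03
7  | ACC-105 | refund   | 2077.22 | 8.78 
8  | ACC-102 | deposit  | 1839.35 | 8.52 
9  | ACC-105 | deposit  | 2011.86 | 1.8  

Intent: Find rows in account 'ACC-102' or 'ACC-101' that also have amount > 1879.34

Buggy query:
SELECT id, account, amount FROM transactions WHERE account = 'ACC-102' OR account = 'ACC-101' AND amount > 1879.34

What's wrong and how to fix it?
Bug: Without parentheses, AND is evaluated before OR, so the amount filter only applies to the 'ACC-101' branch

Fix: Add parentheses around the OR so the AND applies to both alternatives

Corrected query:
SELECT id, account, amount FROM transactions WHERE (account = 'ACC-102' OR account = 'ACC-101') AND amount > 1879.34

Result:
id | account | amount 
---+---------+--------
5  | ACC-102 | 2445.04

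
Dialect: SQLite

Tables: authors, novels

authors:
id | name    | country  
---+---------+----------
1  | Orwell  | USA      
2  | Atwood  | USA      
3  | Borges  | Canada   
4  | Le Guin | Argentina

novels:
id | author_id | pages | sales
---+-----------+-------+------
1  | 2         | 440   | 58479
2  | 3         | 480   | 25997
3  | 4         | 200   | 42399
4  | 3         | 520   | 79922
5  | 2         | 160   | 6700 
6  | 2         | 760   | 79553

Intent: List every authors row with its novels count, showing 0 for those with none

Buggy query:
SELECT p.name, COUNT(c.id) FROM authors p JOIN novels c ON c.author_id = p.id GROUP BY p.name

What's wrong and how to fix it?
Bug: An inner join excludes parents with zero children

Fix: Use LEFT JOIN so parents without children still appear (COUNT(c.id) gives 0)

Corrected query:
SELECT p.name, COUNT(c.id) FROM authors p LEFT JOIN novels c ON c.author_id = p.id GROUP BY p.name

Result:
name    | COUNT(c.id)
--------+------------
Atwood  | 3          
Borges  | 2          
Le Guin | 1          
Orwell  | 0          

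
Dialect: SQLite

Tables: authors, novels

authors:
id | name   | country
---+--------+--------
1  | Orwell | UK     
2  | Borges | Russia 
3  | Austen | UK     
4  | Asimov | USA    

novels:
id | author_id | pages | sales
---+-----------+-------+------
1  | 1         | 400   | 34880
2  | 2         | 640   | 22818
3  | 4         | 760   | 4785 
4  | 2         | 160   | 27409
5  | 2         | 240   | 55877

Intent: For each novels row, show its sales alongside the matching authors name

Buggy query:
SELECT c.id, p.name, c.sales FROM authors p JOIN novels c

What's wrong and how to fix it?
Bug: Missing join condition: each novels row is matched to all authors rows instead of just its own

Fix: Specify the join condition linking the foreign key to the parent id

Corrected query:
SELECT c.id, p.name, c.sales FROM authors p JOIN novels c ON c.author_id = p.id

Result:
id | name   | sales
---+--------+------
1  | Orwell | 34880
2  | Borges | 22818
3  | Asimov | 4785 
4  | Borges | 27409
5  | Borges | 55877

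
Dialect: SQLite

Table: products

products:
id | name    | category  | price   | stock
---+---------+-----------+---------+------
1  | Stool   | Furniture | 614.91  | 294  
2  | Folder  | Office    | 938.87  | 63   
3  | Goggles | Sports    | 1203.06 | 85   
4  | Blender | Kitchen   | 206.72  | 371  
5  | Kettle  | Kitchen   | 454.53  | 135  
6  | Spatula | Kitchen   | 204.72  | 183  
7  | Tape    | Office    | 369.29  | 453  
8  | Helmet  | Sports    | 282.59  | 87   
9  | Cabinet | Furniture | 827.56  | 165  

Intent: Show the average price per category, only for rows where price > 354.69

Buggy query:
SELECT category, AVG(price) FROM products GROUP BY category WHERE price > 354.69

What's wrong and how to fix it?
Bug: Row-level WHERE must come before GROUP BY in the clause order

Fix: Place WHERE between FROM and GROUP BY

Corrected query:
SELECT category, AVG(price) FROM products WHERE price > 354.69 GROUP BY category

Result:
category  | AVG(price)
----------+-----------
Furniture | 721.235   
Kitchen   | 454.53    
Office    | 654.08    
Sports    | 1203.06   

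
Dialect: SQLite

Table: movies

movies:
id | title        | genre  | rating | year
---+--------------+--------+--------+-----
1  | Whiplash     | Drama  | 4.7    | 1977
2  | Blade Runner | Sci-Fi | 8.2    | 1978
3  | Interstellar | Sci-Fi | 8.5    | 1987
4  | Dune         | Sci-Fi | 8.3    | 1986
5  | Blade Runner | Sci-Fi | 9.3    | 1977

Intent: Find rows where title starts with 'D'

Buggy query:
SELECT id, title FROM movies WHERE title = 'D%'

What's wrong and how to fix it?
Bug: Wildcards only work with LIKE; '=' treats '%' as a literal character

Fix: Replace '=' with LIKE so 'D%' is treated as a pattern

Corrected query:
SELECT id, title FROM movies WHERE title LIKE 'D%'

Result:
id | title
---+------
4  | Dune 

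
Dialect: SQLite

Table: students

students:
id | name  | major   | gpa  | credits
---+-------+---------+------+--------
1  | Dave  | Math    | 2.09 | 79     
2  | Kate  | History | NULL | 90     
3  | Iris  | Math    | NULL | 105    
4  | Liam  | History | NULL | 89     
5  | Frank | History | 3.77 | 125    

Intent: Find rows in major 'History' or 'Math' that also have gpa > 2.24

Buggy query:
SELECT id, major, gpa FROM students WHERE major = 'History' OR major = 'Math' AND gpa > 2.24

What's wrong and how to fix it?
Bug: Without parentheses, AND is evaluated before OR, so the gpa filter only applies to the 'Math' branch

Fix: Add parentheses around the OR so the AND applies to both alternatives

Corrected query:
SELECT id, major, gpa FROM students WHERE (major = 'History' OR major = 'Math') AND gpa > 2.24

Result:
id | major   | gpa 
---+---------+-----
5  | History | 3.77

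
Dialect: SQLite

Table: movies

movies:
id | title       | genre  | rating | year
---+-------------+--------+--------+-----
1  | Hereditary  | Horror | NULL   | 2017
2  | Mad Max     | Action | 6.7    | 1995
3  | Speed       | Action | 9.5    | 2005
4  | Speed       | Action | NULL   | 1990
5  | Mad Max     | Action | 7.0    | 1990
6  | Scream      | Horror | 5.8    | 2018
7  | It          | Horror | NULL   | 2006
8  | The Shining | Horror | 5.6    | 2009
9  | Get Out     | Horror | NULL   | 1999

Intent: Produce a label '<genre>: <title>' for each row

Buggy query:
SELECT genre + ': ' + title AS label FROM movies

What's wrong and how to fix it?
Bug: '+' is numeric addition; on text columns SQLite converts them to 0 instead of concatenating

Fix: Use the || operator for string concatenation

Corrected query:
SELECT genre || ': ' || title AS label FROM movies

Result:
label              
-------------------
Horror: Hereditary 
Action: Mad Max    
Action: Speed      
Action: Speed      
Action: Mad Max    
Horror: Scream     
Horror: It         
Horror: The Shining
Horror: Get Out    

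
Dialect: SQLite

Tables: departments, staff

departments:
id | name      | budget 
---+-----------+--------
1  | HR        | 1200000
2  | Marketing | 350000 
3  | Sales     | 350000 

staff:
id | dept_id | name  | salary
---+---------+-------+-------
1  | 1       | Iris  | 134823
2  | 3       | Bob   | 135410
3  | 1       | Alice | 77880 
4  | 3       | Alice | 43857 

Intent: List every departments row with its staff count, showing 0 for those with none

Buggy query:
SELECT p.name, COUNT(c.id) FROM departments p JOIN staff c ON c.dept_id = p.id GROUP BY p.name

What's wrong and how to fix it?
Bug: INNER JOIN drops departments rows that have no matching staff rows

Fix: Use LEFT JOIN so parents without children still appear (COUNT(c.id) gives 0)

Corrected query:
SELECT p.name, COUNT(c.id) FROM departments p LEFT JOIN staff c ON c.dept_id = p.id GROUP BY p.name

Result:
name      | COUNT(c.id)
----------+------------
HR        | 2          
Marketing | 0          
Sales     | 2          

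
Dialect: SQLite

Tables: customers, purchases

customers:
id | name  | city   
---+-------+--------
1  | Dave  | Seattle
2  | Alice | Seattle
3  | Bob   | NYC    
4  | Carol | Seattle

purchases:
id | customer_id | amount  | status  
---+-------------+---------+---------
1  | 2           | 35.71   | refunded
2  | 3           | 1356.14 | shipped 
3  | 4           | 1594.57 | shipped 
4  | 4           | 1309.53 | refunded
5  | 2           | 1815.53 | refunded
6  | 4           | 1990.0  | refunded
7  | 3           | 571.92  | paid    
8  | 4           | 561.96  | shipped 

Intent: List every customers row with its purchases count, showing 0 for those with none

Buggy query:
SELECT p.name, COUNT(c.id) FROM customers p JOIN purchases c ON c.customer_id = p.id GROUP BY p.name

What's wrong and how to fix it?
Bug: An inner join excludes parents with zero children

Fix: Use LEFT JOIN so parents without children still appear (COUNT(c.id) gives 0)

Corrected query:
SELECT p.name, COUNT(c.id) FROM customers p LEFT JOIN purchases c ON c.customer_id = p.id GROUP BY p.name

Result:
name  | COUNT(c.id)
------+------------
Alice | 2          
Bob   | 2          
Carol | 4          
Dave  | 0          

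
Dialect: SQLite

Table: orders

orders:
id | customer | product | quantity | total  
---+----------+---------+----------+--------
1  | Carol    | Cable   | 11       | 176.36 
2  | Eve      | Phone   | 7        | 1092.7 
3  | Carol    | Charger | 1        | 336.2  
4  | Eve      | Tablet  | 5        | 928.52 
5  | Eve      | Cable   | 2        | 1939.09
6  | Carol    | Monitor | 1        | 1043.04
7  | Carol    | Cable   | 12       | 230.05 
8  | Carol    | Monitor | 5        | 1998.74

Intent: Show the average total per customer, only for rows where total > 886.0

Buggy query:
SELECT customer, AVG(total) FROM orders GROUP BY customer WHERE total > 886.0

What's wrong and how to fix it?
Bug: WHERE cannot follow GROUP BY

Fix: Place WHERE between FROM and GROUP BY

Corrected query:
SELECT customer, AVG(total) FROM orders WHERE total > 886.0 GROUP BY customer

Result:
customer | AVG(total) 
---------+------------
Carol    | 1520.89    
Eve      | 1320.103333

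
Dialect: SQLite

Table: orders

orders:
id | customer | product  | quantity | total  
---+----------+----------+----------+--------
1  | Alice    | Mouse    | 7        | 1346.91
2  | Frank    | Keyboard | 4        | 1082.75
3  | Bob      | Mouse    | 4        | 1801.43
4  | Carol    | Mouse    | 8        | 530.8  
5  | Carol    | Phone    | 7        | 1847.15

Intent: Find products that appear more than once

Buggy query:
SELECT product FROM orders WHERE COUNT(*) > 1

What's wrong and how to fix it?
Bug: WHERE can't reference COUNT(*); aggregates are computed after WHERE

Fix: GROUP BY product, then filter groups with HAVING COUNT(*) > 1

Corrected query:
SELECT product FROM orders GROUP BY product HAVING COUNT(*) > 1

Result:
product
-------
Mouse  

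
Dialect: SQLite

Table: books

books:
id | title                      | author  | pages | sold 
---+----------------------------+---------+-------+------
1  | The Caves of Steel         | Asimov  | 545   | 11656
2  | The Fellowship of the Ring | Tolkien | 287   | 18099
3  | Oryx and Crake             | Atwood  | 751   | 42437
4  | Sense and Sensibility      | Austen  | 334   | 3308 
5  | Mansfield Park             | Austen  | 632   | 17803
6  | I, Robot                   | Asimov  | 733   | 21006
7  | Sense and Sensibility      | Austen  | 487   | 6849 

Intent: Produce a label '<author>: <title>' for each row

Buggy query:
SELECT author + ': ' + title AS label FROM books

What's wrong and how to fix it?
Bug: SQLite uses || for string concatenation; + coerces text to numbers (yielding 0)

Fix: Replace + with || to concatenate text

Corrected query:
SELECT author || ': ' || title AS label FROM books

Result:
label                              
-----------------------------------
Asimov: The Caves of Steel         
Tolkien: The Fellowship of the Ring
Atwood: Oryx and Crake             
Austen: Sense and Sensibility      
Austen: Mansfield Park             
Asimov: I, Robot                   
Austen: Sense and Sensibility      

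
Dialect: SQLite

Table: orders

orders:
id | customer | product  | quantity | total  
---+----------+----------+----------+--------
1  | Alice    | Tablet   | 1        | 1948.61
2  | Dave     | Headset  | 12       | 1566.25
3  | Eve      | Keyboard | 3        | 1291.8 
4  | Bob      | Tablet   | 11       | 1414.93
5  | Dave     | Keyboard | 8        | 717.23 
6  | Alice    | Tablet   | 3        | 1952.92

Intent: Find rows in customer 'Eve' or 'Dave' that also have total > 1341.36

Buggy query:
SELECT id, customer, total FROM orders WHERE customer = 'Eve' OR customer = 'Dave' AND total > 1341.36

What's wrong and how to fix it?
Bug: Without parentheses, AND is evaluated before OR, so the total filter only applies to the 'Dave' branch

Fix: Group the OR with parentheses (or use IN), then AND the threshold

Corrected query:
SELECT id, customer, total FROM orders WHERE (customer = 'Eve' OR customer = 'Dave') AND total > 1341.36

Result:
id | customer | total  
---+----------+--------
2  | Dave     | 1566.25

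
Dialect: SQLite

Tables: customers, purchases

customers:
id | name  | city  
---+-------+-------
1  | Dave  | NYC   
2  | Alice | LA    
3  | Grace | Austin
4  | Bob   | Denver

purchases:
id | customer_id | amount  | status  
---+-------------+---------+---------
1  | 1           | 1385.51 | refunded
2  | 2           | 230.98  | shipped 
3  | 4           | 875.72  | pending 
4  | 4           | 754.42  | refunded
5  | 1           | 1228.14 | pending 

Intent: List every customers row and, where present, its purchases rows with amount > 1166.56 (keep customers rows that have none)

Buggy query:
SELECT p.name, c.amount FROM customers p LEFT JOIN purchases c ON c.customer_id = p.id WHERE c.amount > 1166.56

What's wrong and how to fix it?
Bug: A WHERE condition on the right-hand table after LEFT JOIN drops unmatched parents

Fix: Put 'c.amount > 1166.56' in the JOIN's ON clause instead of WHERE

Corrected query:
SELECT p.name, c.amount FROM customers p LEFT JOIN purchases c ON c.customer_id = p.id AND c.amount > 1166.56

Result:
name  | amount 
------+--------
Dave  | 1228.14
Dave  | 1385.51
Alice | NULL   
Grace | NULL   
Bob   | NULL   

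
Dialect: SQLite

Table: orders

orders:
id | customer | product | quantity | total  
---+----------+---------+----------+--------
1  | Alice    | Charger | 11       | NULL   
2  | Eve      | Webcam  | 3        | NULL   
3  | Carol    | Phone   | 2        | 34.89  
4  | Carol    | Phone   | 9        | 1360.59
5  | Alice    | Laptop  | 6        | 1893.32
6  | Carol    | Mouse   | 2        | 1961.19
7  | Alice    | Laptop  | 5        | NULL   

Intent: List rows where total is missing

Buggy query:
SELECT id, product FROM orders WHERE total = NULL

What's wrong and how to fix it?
Bug: Comparing to NULL with '=' never matches; NULL = NULL is unknown, not true

Fix: Use IS NULL to test for NULL

Corrected query:
SELECT id, product FROM orders WHERE total IS NULL

Result:
id | product
---+--------
1  | Charger
2  | Webcam 
7  | Laptop 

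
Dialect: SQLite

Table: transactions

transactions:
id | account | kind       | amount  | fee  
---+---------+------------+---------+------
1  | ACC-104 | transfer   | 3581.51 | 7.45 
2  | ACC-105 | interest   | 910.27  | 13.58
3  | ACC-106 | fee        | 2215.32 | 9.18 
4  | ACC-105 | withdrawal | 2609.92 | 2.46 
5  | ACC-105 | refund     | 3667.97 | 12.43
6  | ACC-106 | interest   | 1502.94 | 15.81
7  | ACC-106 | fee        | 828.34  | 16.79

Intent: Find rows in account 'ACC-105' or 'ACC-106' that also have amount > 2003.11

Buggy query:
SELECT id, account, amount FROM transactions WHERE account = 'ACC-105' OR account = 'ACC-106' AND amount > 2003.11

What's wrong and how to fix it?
Bug: AND binds tighter than OR, so this parses as account = 'ACC-105' OR (account = 'ACC-106' AND amount > 2003.11)

Fix: Add parentheses around the OR so the AND applies to both alternatives

Corrected query:
SELECT id, account, amount FROM transactions WHERE (account = 'ACC-105' OR account = 'ACC-106') AND amount > 2003.11

Result:
id | account | amount 
---+---------+--------
3  | ACC-106 | 2215.32
4  | ACC-105 | 2609.92
5  | ACC-105 | 3667.97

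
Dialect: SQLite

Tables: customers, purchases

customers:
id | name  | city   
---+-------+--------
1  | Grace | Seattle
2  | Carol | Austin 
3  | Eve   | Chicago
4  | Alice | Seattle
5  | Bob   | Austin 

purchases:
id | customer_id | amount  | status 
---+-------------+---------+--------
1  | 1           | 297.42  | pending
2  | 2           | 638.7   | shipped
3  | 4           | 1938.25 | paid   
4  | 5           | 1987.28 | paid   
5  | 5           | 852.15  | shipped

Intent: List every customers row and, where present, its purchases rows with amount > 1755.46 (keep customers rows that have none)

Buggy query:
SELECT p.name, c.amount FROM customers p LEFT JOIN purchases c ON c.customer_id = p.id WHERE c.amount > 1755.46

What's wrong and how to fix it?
Bug: Filtering c.amount in WHERE discards the NULL rows produced by LEFT JOIN, turning it into an inner join

Fix: Put 'c.amount > 1755.46' in the JOIN's ON clause instead of WHERE

Corrected query:
SELECT p.name, c.amount FROM customers p LEFT JOIN purchases c ON c.customer_id = p.id AND c.amount > 1755.46

Result:
name  | amount 
------+--------
Grace | NULL   
Carol | NULL   
Eve   | NULL   
Alice | 1938.25
Bob   | 1987.28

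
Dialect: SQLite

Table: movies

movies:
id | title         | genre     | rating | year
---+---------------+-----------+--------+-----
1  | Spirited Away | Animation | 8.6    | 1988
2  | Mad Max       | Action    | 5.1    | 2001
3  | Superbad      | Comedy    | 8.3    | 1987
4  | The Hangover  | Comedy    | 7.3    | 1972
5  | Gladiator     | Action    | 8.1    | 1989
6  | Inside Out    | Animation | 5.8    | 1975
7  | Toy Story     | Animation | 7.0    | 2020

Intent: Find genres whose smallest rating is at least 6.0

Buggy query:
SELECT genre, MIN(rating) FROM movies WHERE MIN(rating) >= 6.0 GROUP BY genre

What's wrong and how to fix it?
Bug: Aggregates like MIN are computed per group after WHERE runs

Fix: Use HAVING for the per-group MIN condition

Corrected query:
SELECT genre, MIN(rating) FROM movies GROUP BY genre HAVING MIN(rating) >= 6.0

Result:
genre  | MIN(rating)
-------+------------
Comedy | 7.3        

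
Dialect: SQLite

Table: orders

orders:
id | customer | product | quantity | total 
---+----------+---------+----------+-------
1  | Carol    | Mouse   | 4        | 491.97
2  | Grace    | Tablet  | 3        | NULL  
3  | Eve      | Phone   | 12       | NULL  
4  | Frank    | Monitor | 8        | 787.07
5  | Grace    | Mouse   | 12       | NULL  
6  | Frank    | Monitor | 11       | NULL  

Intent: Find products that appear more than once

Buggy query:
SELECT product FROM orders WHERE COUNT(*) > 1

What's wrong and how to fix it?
Bug: WHERE can't reference COUNT(*); aggregates are computed after WHERE

Fix: GROUP BY product, then filter groups with HAVING COUNT(*) > 1

Corrected query:
SELECT product FROM orders GROUP BY product HAVING COUNT(*) > 1

Result:
product
-------
Monitor
Mouse  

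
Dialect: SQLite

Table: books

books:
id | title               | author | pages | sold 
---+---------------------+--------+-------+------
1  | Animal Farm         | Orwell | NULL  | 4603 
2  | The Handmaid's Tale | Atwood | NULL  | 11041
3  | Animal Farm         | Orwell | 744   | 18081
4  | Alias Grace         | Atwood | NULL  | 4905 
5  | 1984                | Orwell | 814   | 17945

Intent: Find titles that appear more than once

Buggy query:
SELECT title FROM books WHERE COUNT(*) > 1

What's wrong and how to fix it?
Bug: COUNT(*) is an aggregate and cannot be used in WHERE

Fix: GROUP BY title, then filter groups with HAVING COUNT(*) > 1

Corrected query:
SELECT title FROM books GROUP BY title HAVING COUNT(*) > 1

Result:
title      
-----------
Animal Farm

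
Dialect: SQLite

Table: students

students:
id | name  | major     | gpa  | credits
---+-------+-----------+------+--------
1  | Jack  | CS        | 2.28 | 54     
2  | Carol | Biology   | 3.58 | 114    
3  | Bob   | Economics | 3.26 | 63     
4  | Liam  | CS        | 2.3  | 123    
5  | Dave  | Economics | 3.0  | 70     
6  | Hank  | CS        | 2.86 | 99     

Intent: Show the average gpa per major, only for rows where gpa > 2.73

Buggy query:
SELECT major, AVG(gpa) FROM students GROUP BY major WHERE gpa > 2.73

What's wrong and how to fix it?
Bug: Row-level WHERE must come before GROUP BY in the clause order

Fix: Place WHERE between FROM and GROUP BY

Corrected query:
SELECT major, AVG(gpa) FROM students WHERE gpa > 2.73 GROUP BY major

Result:
major     | AVG(gpa)
----------+---------
Biology   | 3.58    
CS        | 2.86    
Economics | 3.13    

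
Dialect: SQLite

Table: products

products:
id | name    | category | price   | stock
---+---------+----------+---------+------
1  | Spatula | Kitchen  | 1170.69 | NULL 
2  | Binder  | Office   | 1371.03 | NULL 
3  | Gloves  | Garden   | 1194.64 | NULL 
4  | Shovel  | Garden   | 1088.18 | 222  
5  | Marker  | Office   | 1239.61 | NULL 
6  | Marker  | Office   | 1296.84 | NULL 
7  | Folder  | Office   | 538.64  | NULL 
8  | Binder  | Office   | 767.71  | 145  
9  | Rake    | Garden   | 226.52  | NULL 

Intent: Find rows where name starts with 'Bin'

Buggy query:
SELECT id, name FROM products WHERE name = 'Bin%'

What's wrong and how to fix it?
Bug: '=' compares the literal string including the % character; pattern matching needs LIKE

Fix: Use LIKE for wildcard pattern matching

Corrected query:
SELECT id, name FROM products WHERE name LIKE 'Bin%'

Result:
id | name  
---+-------
2  | Binder
8  | Binder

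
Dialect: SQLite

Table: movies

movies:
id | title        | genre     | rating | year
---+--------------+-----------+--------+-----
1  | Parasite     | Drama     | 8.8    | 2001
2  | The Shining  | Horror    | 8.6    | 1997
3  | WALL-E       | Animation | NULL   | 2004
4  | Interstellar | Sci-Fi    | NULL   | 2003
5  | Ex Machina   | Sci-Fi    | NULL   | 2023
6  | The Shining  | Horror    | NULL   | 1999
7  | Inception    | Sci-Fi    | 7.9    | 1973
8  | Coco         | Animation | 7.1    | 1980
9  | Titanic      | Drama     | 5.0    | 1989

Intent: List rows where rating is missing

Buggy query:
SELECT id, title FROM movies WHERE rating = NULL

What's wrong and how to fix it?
Bug: '= NULL' is always unknown in SQL three-valued logic, so no rows match

Fix: Replace '= NULL' with 'IS NULL'

Corrected query:
SELECT id, title FROM movies WHERE rating IS NULL

Result:
id | title       
---+-------------
3  | WALL-E      
4  | Interstellar
5  | Ex Machina  
6  | The Shining 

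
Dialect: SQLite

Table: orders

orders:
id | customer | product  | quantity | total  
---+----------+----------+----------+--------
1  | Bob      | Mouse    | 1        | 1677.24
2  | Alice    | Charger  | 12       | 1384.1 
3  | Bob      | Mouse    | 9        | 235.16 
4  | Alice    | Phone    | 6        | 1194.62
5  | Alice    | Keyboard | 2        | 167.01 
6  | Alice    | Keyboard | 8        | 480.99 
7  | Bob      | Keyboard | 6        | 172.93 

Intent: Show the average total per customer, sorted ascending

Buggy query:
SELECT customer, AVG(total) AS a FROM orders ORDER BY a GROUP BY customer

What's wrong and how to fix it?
Bug: GROUP BY must precede ORDER BY

Fix: Move ORDER BY to the end, after GROUP BY

Corrected query:
SELECT customer, AVG(total) AS a FROM orders GROUP BY customer ORDER BY a

Result:
customer | a     
---------+-------
Bob      | 695.11
Alice    | 806.68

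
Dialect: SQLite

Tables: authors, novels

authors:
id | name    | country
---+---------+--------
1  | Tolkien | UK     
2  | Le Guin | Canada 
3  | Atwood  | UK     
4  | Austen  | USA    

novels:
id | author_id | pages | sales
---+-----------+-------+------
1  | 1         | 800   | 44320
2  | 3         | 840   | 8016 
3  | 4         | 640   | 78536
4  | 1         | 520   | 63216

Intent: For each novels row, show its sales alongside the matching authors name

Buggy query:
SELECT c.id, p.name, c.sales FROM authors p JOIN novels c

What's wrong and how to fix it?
Bug: Missing join condition: each novels row is matched to all authors rows instead of just its own

Fix: Specify the join condition linking the foreign key to the parent id

Corrected query:
SELECT c.id, p.name, c.sales FROM authors p JOIN novels c ON c.author_id = p.id

Result:
id | name    | sales
---+---------+------
1  | Tolkien | 44320
2  | Atwood  | 8016 
3  | Austen  | 78536
4  | Tolkien | 63216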